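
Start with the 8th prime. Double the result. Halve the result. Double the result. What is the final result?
Convert the 8th prime (prime index) → 19 (decimal)
Start: 19
19 × 2 = 38
38 ÷ 2 = 19
19 × 2 = 38
38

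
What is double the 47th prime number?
The 47th prime number = 211
Compute 211 × 2 = 422
422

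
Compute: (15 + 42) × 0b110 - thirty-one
Convert 0b110 (binary) → 4 + 2 = 6 (decimal)
Convert thirty-one (English words) → 31 (decimal)
Expression in decimal: (15 + 42) × 6 - 31
Parentheses first: 15 + 42 = 57
Multiply: 57 × 6 = 342
Subtract: 342 - 31 = 311
311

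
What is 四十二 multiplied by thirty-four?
Convert 四十二 (Chinese numeral) → 4×10 + 2 = 42 (decimal)
Convert thirty-four (English words) → 34 (decimal)
Compute 42 × 34 = 1428
1428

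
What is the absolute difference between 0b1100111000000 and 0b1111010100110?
Convert 0b1100111000000 (binary) → 4096 + 2048 + 256 + 128 + 64 = 6592 (decimal)
Convert 0b1111010100110 (binary) → 4096 + 2048 + 1024 + 512 + 128 + 32 + 4 + 2 = 7846 (decimal)
Compute |6592 - 7846| = 1254
1254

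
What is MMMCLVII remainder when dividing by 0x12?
Convert MMMCLVII (Roman numeral) → 1000 + 1000 + 1000 + 100 + 50 + 5 + 1 + 1 = 3157 (decimal)
Convert 0x12 (hexadecimal) → 1×16 + 2 = 18 (decimal)
Compute 3157 mod 18 = 7
7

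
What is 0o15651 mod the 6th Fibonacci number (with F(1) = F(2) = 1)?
Convert 0o15651 (octal) → 1×4096 + 5×512 + 6×64 + 5×8 + 1 = 7081 (decimal)
Convert the 6th Fibonacci number (with F(1) = F(2) = 1) (Fibonacci index) → 1, 1, 2, 3, 5, 8 → 8 (decimal)
Compute 7081 mod 8 = 1
1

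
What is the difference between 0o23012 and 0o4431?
Convert 0o23012 (octal) → 2×4096 + 3×512 + 1×8 + 2 = 9738 (decimal)
Convert 0o4431 (octal) → 4×512 + 4×64 + 3×8 + 1 = 2329 (decimal)
Difference: |9738 - 2329| = 7409
7409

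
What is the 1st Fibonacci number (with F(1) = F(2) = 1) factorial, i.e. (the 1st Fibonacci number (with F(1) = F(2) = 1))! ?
Convert the 1st Fibonacci number (with F(1) = F(2) = 1) (Fibonacci index) → 1 (decimal)
Compute 1! = 1
1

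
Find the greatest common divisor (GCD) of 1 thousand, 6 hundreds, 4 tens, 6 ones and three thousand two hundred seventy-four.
Convert 1 thousand, 6 hundreds, 4 tens, 6 ones (place-value notation) → 1×1000 + 6×100 + 4×10 + 6 = 1646 (decimal)
Convert three thousand two hundred seventy-four (English words) → 3×1000 + 2×100 + 74 = 3274 (decimal)
Compute gcd(1646, 3274) = 2
2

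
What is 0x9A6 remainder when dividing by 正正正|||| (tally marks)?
Convert 0x9A6 (hexadecimal) → 9×256 + 10×16 + 6 = 2470 (decimal)
Convert 正正正|||| (tally marks) → 5 + 5 + 5 + 4 = 19 (decimal)
Compute 2470 mod 19 = 0
0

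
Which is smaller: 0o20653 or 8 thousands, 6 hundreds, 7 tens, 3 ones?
Convert 0o20653 (octal) → 2×4096 + 6×64 + 5×8 + 3 = 8619 (decimal)
Convert 8 thousands, 6 hundreds, 7 tens, 3 ones (place-value notation) → 8×1000 + 6×100 + 7×10 + 3 = 8673 (decimal)
Compare 8619 vs 8673: smaller = 8619
8619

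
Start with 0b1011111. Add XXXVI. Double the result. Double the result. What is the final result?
Convert 0b1011111 (binary) → 64 + 16 + 8 + 4 + 2 + 1 = 95 (decimal)
Start: 95
Convert XXXVI (Roman numeral) → 10 + 10 + 10 + 5 + 1 = 36 (decimal)
95 + 36 = 131
131 × 2 = 262
262 × 2 = 524
524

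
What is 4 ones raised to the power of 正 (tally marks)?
Convert 4 ones (place-value notation) → 4 (decimal)
Convert 正 (tally marks) → 5 (decimal)
Compute 4 ^ 5 = 1024
1024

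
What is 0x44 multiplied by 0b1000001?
Convert 0x44 (hexadecimal) → 4×16 + 4 = 68 (decimal)
Convert 0b1000001 (binary) → 64 + 1 = 65 (decimal)
Compute 68 × 65 = 4420
4420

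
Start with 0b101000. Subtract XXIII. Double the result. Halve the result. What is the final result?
Convert 0b101000 (binary) → 32 + 8 = 40 (decimal)
Start: 40
Convert XXIII (Roman numeral) → 10 + 10 + 1 + 1 + 1 = 23 (decimal)
40 - 23 = 17
17 × 2 = 34
34 ÷ 2 = 17
17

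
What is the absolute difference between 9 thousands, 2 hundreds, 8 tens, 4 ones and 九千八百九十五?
Convert 9 thousands, 2 hundreds, 8 tens, 4 ones (place-value notation) → 9×1000 + 2×100 + 8×10 + 4 = 9284 (decimal)
Convert 九千八百九十五 (Chinese numeral) → 9×1000 + 8×100 + 9×10 + 5 = 9895 (decimal)
Compute |9284 - 9895| = 611
611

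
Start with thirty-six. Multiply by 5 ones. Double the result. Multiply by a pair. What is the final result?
Convert thirty-six (English words) → 36 (decimal)
Start: 36
Convert 5 ones (place-value notation) → 5 (decimal)
36 × 5 = 180
180 × 2 = 360
Convert a pair (colloquial) → 2 (decimal)
360 × 2 = 720
720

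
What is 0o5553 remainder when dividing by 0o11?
Convert 0o5553 (octal) → 5×512 + 5×64 + 5×8 + 3 = 2923 (decimal)
Convert 0o11 (octal) → 1×8 + 1 = 9 (decimal)
Compute 2923 mod 9 = 7
7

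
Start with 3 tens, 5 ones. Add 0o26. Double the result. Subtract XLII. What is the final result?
Convert 3 tens, 5 ones (place-value notation) → 3×10 + 5 = 35 (decimal)
Start: 35
Convert 0o26 (octal) → 2×8 + 6 = 22 (decimal)
35 + 22 = 57
57 × 2 = 114
Convert XLII (Roman numeral) → 40 + 1 + 1 = 42 (decimal)
114 - 42 = 72
72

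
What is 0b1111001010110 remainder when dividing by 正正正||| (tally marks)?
Convert 0b1111001010110 (binary) → 4096 + 2048 + 1024 + 512 + 64 + 16 + 4 + 2 = 7766 (decimal)
Convert 正正正||| (tally marks) → 5 + 5 + 5 + 3 = 18 (decimal)
Compute 7766 mod 18 = 8
8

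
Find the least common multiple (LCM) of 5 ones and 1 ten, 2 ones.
Convert 5 ones (place-value notation) → 5 (decimal)
Convert 1 ten, 2 ones (place-value notation) → 1×10 + 2 = 12 (decimal)
Compute lcm(5, 12) = 60
60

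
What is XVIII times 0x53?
Convert XVIII (Roman numeral) → 10 + 5 + 1 + 1 + 1 = 18 (decimal)
Convert 0x53 (hexadecimal) → 5×16 + 3 = 83 (decimal)
Compute 18 × 83 = 1494
1494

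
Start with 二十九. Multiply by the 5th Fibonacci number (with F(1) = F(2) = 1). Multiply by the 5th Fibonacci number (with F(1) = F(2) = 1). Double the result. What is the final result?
Convert 二十九 (Chinese numeral) → 2×10 + 9 = 29 (decimal)
Start: 29
Convert the 5th Fibonacci number (with F(1) = F(2) = 1) (Fibonacci index) → 1, 1, 2, 3, 5 → 5 (decimal)
29 × 5 = 145
Convert the 5th Fibonacci number (with F(1) = F(2) = 1) (Fibonacci index) → 1, 1, 2, 3, 5 → 5 (decimal)
145 × 5 = 725
725 × 2 = 1450
1450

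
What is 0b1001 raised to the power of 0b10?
Convert 0b1001 (binary) → 8 + 1 = 9 (decimal)
Convert 0b10 (binary) → 2 (decimal)
Compute 9 ^ 2 = 81
81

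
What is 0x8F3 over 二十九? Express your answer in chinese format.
Convert 0x8F3 (hexadecimal) → 8×256 + 15×16 + 3 = 2291 (decimal)
Convert 二十九 (Chinese numeral) → 2×10 + 9 = 29 (decimal)
Compute 2291 ÷ 29 = 79
Convert 79 (decimal) → 79 = 7×10 + 9 → 七十九 (Chinese numeral)
七十九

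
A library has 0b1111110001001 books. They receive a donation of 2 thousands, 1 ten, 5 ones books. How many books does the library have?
Convert 0b1111110001001 (binary) → 4096 + 2048 + 1024 + 512 + 256 + 128 + 8 + 1 = 8073 (decimal)
Convert 2 thousands, 1 ten, 5 ones (place-value notation) → 2×1000 + 1×10 + 5 = 2015 (decimal)
Compute 8073 + 2015 = 10088
10088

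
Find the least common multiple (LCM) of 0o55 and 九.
Convert 0o55 (octal) → 5×8 + 5 = 45 (decimal)
Convert 九 (Chinese numeral) → 9 (decimal)
Compute lcm(45, 9) = 45
45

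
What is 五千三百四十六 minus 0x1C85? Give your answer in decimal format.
Convert 五千三百四十六 (Chinese numeral) → 5×1000 + 3×100 + 4×10 + 6 = 5346 (decimal)
Convert 0x1C85 (hexadecimal) → 1×4096 + 12×256 + 8×16 + 5 = 7301 (decimal)
Compute 5346 - 7301 = -1955
-1955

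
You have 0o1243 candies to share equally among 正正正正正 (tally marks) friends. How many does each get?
Convert 0o1243 (octal) → 1×512 + 2×64 + 4×8 + 3 = 675 (decimal)
Convert 正正正正正 (tally marks) → 5 + 5 + 5 + 5 + 5 = 25 (decimal)
Compute 675 ÷ 25 = 27
27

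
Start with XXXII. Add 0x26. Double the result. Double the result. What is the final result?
Convert XXXII (Roman numeral) → 10 + 10 + 10 + 1 + 1 = 32 (decimal)
Start: 32
Convert 0x26 (hexadecimal) → 2×16 + 6 = 38 (decimal)
32 + 38 = 70
70 × 2 = 140
140 × 2 = 280
280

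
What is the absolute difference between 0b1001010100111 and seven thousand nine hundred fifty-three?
Convert 0b1001010100111 (binary) → 4096 + 512 + 128 + 32 + 4 + 2 + 1 = 4775 (decimal)
Convert seven thousand nine hundred fifty-three (English words) → 7×1000 + 9×100 + 53 = 7953 (decimal)
Compute |4775 - 7953| = 3178
3178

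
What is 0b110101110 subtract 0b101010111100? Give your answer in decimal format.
Convert 0b110101110 (binary) → 256 + 128 + 32 + 8 + 4 + 2 = 430 (decimal)
Convert 0b101010111100 (binary) → 2048 + 512 + 128 + 32 + 16 + 8 + 4 = 2748 (decimal)
Compute 430 - 2748 = -2318
-2318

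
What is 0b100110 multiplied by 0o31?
Convert 0b100110 (binary) → 32 + 4 + 2 = 38 (decimal)
Convert 0o31 (octal) → 3×8 + 1 = 25 (decimal)
Compute 38 × 25 = 950
950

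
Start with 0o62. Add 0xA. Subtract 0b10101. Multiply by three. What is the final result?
Convert 0o62 (octal) → 6×8 + 2 = 50 (decimal)
Start: 50
Convert 0xA (hexadecimal) → 10 (decimal)
50 + 10 = 60
Convert 0b10101 (binary) → 16 + 4 + 1 = 21 (decimal)
60 - 21 = 39
Convert three (English words) → 3 (decimal)
39 × 3 = 117
117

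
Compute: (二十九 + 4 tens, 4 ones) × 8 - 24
Convert 二十九 (Chinese numeral) → 2×10 + 9 = 29 (decimal)
Convert 4 tens, 4 ones (place-value notation) → 4×10 + 4 = 44 (decimal)
Expression in decimal: (29 + 44) × 8 - 24
Parentheses first: 29 + 44 = 73
Multiply: 73 × 8 = 584
Subtract: 584 - 24 = 560
560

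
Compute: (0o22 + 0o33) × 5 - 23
Convert 0o22 (octal) → 2×8 + 2 = 18 (decimal)
Convert 0o33 (octal) → 3×8 + 3 = 27 (decimal)
Expression in decimal: (18 + 27) × 5 - 23
Parentheses first: 18 + 27 = 45
Multiply: 45 × 5 = 225
Subtract: 225 - 23 = 202
202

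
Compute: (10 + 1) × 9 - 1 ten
Convert 1 ten (place-value notation) → 1×10 = 10 (decimal)
Expression in decimal: (10 + 1) × 9 - 10
Parentheses first: 10 + 1 = 11
Multiply: 11 × 9 = 99
Subtract: 99 - 10 = 89
89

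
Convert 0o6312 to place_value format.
Convert 0o6312 (octal) → 6×512 + 3×64 + 1×8 + 2 = 3274 (decimal)
Convert 3274 (decimal) → 3274 = 3×1000 + 2×100 + 7×10 + 4 → 3 thousands, 2 hundreds, 7 tens, 4 ones (place-value notation)
3 thousands, 2 hundreds, 7 tens, 4 ones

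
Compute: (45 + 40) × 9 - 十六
Convert 十六 (Chinese numeral) → 1×10 + 6 = 16 (decimal)
Expression in decimal: (45 + 40) × 9 - 16
Parentheses first: 45 + 40 = 85
Multiply: 85 × 9 = 765
Subtract: 765 - 16 = 749
749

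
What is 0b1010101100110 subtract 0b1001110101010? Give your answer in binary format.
Convert 0b1010101100110 (binary) → 4096 + 1024 + 256 + 64 + 32 + 4 + 2 = 5478 (decimal)
Convert 0b1001110101010 (binary) → 4096 + 512 + 256 + 128 + 32 + 8 + 2 = 5034 (decimal)
Compute 5478 - 5034 = 444
Convert 444 (decimal) → 444 = 256 + 128 + 32 + 16 + 8 + 4 → 0b110111100 (binary)
0b110111100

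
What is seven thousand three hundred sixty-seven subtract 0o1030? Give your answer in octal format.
Convert seven thousand three hundred sixty-seven (English words) → 7×1000 + 3×100 + 67 = 7367 (decimal)
Convert 0o1030 (octal) → 1×512 + 3×8 = 536 (decimal)
Compute 7367 - 536 = 6831
Convert 6831 (decimal) → 6831 = 1×4096 + 5×512 + 2×64 + 5×8 + 7 → 0o15257 (octal)
0o15257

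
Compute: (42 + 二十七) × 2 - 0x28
Convert 二十七 (Chinese numeral) → 2×10 + 7 = 27 (decimal)
Convert 0x28 (hexadecimal) → 2×16 + 8 = 40 (decimal)
Expression in decimal: (42 + 27) × 2 - 40
Parentheses first: 42 + 27 = 69
Multiply: 69 × 2 = 138
Subtract: 138 - 40 = 98
98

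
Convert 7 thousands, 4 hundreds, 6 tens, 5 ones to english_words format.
Convert 7 thousands, 4 hundreds, 6 tens, 5 ones (place-value notation) → 7×1000 + 4×100 + 6×10 + 5 = 7465 (decimal)
Convert 7465 (decimal) → 7465 = 7×1000 + 4×100 + 65 → seven thousand four hundred sixty-five (English words)
seven thousand four hundred sixty-five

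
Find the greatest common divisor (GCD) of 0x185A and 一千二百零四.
Convert 0x185A (hexadecimal) → 1×4096 + 8×256 + 5×16 + 10 = 6234 (decimal)
Convert 一千二百零四 (Chinese numeral) → 1×1000 + 2×100 + 4 = 1204 (decimal)
Compute gcd(6234, 1204) = 2
2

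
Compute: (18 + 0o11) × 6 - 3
Convert 0o11 (octal) → 1×8 + 1 = 9 (decimal)
Expression in decimal: (18 + 9) × 6 - 3
Parentheses first: 18 + 9 = 27
Multiply: 27 × 6 = 162
Subtract: 162 - 3 = 159
159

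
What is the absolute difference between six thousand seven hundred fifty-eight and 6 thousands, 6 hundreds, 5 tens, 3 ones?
Convert six thousand seven hundred fifty-eight (English words) → 6×1000 + 7×100 + 58 = 6758 (decimal)
Convert 6 thousands, 6 hundreds, 5 tens, 3 ones (place-value notation) → 6×1000 + 6×100 + 5×10 + 3 = 6653 (decimal)
Compute |6758 - 6653| = 105
105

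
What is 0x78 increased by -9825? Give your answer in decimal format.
Convert 0x78 (hexadecimal) → 7×16 + 8 = 120 (decimal)
Compute 120 + -9825 = -9705
-9705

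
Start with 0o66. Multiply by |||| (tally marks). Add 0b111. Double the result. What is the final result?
Convert 0o66 (octal) → 6×8 + 6 = 54 (decimal)
Start: 54
Convert |||| (tally marks) → 4 (decimal)
54 × 4 = 216
Convert 0b111 (binary) → 4 + 2 + 1 = 7 (decimal)
216 + 7 = 223
223 × 2 = 446
446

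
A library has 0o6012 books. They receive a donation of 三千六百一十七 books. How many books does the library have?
Convert 0o6012 (octal) → 6×512 + 1×8 + 2 = 3082 (decimal)
Convert 三千六百一十七 (Chinese numeral) → 3×1000 + 6×100 + 1×10 + 7 = 3617 (decimal)
Compute 3082 + 3617 = 6699
6699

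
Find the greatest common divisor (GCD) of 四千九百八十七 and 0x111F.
Convert 四千九百八十七 (Chinese numeral) → 4×1000 + 9×100 + 8×10 + 7 = 4987 (decimal)
Convert 0x111F (hexadecimal) → 1×4096 + 1×256 + 1×16 + 15 = 4383 (decimal)
Compute gcd(4987, 4383) = 1
1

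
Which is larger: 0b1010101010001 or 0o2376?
Convert 0b1010101010001 (binary) → 4096 + 1024 + 256 + 64 + 16 + 1 = 5457 (decimal)
Convert 0o2376 (octal) → 2×512 + 3×64 + 7×8 + 6 = 1278 (decimal)
Compare 5457 vs 1278: larger = 5457
5457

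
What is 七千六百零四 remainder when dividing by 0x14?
Convert 七千六百零四 (Chinese numeral) → 7×1000 + 6×100 + 4 = 7604 (decimal)
Convert 0x14 (hexadecimal) → 1×16 + 4 = 20 (decimal)
Compute 7604 mod 20 = 4
4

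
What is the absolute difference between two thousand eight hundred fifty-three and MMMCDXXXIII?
Convert two thousand eight hundred fifty-three (English words) → 2×1000 + 8×100 + 53 = 2853 (decimal)
Convert MMMCDXXXIII (Roman numeral) → 1000 + 1000 + 1000 + 400 + 10 + 10 + 10 + 1 + 1 + 1 = 3433 (decimal)
Compute |2853 - 3433| = 580
580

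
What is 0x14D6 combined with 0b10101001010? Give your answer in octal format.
Convert 0x14D6 (hexadecimal) → 1×4096 + 4×256 + 13×16 + 6 = 5334 (decimal)
Convert 0b10101001010 (binary) → 1024 + 256 + 64 + 8 + 2 = 1354 (decimal)
Compute 5334 + 1354 = 6688
Convert 6688 (decimal) → 6688 = 1×4096 + 5×512 + 4×8 → 0o15040 (octal)
0o15040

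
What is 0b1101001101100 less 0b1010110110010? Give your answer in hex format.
Convert 0b1101001101100 (binary) → 4096 + 2048 + 512 + 64 + 32 + 8 + 4 = 6764 (decimal)
Convert 0b1010110110010 (binary) → 4096 + 1024 + 256 + 128 + 32 + 16 + 2 = 5554 (decimal)
Compute 6764 - 5554 = 1210
Convert 1210 (decimal) → 1210 = 4×256 + 11×16 + 10 → 0x4BA (hexadecimal)
0x4BA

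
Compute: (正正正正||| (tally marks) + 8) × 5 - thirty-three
Convert 正正正正||| (tally marks) → 5 + 5 + 5 + 5 + 3 = 23 (decimal)
Convert thirty-three (English words) → 33 (decimal)
Expression in decimal: (23 + 8) × 5 - 33
Parentheses first: 23 + 8 = 31
Multiply: 31 × 5 = 155
Subtract: 155 - 33 = 122
122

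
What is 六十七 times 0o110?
Convert 六十七 (Chinese numeral) → 6×10 + 7 = 67 (decimal)
Convert 0o110 (octal) → 1×64 + 1×8 = 72 (decimal)
Compute 67 × 72 = 4824
4824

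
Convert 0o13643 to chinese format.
Convert 0o13643 (octal) → 1×4096 + 3×512 + 6×64 + 4×8 + 3 = 6051 (decimal)
Convert 6051 (decimal) → 6051 = 6×1000 + 5×10 + 1 → 六千零五十一 (Chinese numeral)
六千零五十一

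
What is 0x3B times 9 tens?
Convert 0x3B (hexadecimal) → 3×16 + 11 = 59 (decimal)
Convert 9 tens (place-value notation) → 9×10 = 90 (decimal)
Compute 59 × 90 = 5310
5310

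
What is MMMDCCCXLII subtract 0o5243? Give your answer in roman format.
Convert MMMDCCCXLII (Roman numeral) → 1000 + 1000 + 1000 + 500 + 100 + 100 + 100 + 40 + 1 + 1 = 3842 (decimal)
Convert 0o5243 (octal) → 5×512 + 2×64 + 4×8 + 3 = 2723 (decimal)
Compute 3842 - 2723 = 1119
Convert 1119 (decimal) → 1119 = 1000 + 100 + 10 + 9 → MCXIX (Roman numeral)
MCXIX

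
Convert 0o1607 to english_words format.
Convert 0o1607 (octal) → 1×512 + 6×64 + 7 = 903 (decimal)
Convert 903 (decimal) → 903 = 9×100 + 3 → nine hundred three (English words)
nine hundred three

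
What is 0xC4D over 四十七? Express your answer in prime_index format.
Convert 0xC4D (hexadecimal) → 12×256 + 4×16 + 13 = 3149 (decimal)
Convert 四十七 (Chinese numeral) → 4×10 + 7 = 47 (decimal)
Compute 3149 ÷ 47 = 67
Convert 67 (decimal) → the 19th prime (prime index)
the 19th prime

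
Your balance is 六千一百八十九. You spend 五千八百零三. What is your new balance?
Convert 六千一百八十九 (Chinese numeral) → 6×1000 + 1×100 + 8×10 + 9 = 6189 (decimal)
Convert 五千八百零三 (Chinese numeral) → 5×1000 + 8×100 + 3 = 5803 (decimal)
Compute 6189 - 5803 = 386
386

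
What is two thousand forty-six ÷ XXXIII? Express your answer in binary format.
Convert two thousand forty-six (English words) → 2×1000 + 46 = 2046 (decimal)
Convert XXXIII (Roman numeral) → 10 + 10 + 10 + 1 + 1 + 1 = 33 (decimal)
Compute 2046 ÷ 33 = 62
Convert 62 (decimal) → 62 = 32 + 16 + 8 + 4 + 2 → 0b111110 (binary)
0b111110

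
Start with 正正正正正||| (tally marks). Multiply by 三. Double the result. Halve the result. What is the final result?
Convert 正正正正正||| (tally marks) → 5 + 5 + 5 + 5 + 5 + 3 = 28 (decimal)
Start: 28
Convert 三 (Chinese numeral) → 3 (decimal)
28 × 3 = 84
84 × 2 = 168
168 ÷ 2 = 84
84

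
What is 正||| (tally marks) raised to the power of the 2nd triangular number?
Convert 正||| (tally marks) → 5 + 3 = 8 (decimal)
Convert the 2nd triangular number (triangular index) → 2×3/2 = 3 (decimal)
Compute 8 ^ 3 = 512
512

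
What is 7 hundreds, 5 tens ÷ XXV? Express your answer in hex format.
Convert 7 hundreds, 5 tens (place-value notation) → 7×100 + 5×10 = 750 (decimal)
Convert XXV (Roman numeral) → 10 + 10 + 5 = 25 (decimal)
Compute 750 ÷ 25 = 30
Convert 30 (decimal) → 30 = 1×16 + 14 → 0x1E (hexadecimal)
0x1E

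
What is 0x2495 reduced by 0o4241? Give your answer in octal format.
Convert 0x2495 (hexadecimal) → 2×4096 + 4×256 + 9×16 + 5 = 9365 (decimal)
Convert 0o4241 (octal) → 4×512 + 2×64 + 4×8 + 1 = 2209 (decimal)
Compute 9365 - 2209 = 7156
Convert 7156 (decimal) → 7156 = 1×4096 + 5×512 + 7×64 + 6×8 + 4 → 0o15764 (octal)
0o15764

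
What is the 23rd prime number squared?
The 23rd prime number = 83
Compute 83² = 83 × 83 = 6889
6889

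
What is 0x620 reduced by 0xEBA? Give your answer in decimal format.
Convert 0x620 (hexadecimal) → 6×256 + 2×16 = 1568 (decimal)
Convert 0xEBA (hexadecimal) → 14×256 + 11×16 + 10 = 3770 (decimal)
Compute 1568 - 3770 = -2202
-2202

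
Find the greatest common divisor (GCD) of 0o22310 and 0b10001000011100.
Convert 0o22310 (octal) → 2×4096 + 2×512 + 3×64 + 1×8 = 9416 (decimal)
Convert 0b10001000011100 (binary) → 8192 + 512 + 16 + 8 + 4 = 8732 (decimal)
Compute gcd(9416, 8732) = 4
4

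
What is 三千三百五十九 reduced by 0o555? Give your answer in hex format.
Convert 三千三百五十九 (Chinese numeral) → 3×1000 + 3×100 + 5×10 + 9 = 3359 (decimal)
Convert 0o555 (octal) → 5×64 + 5×8 + 5 = 365 (decimal)
Compute 3359 - 365 = 2994
Convert 2994 (decimal) → 2994 = 11×256 + 11×16 + 2 → 0xBB2 (hexadecimal)
0xBB2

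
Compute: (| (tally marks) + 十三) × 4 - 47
Convert | (tally marks) → 1 (decimal)
Convert 十三 (Chinese numeral) → 1×10 + 3 = 13 (decimal)
Expression in decimal: (1 + 13) × 4 - 47
Parentheses first: 1 + 13 = 14
Multiply: 14 × 4 = 56
Subtract: 56 - 47 = 9
9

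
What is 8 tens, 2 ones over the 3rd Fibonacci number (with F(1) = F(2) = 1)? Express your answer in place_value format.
Convert 8 tens, 2 ones (place-value notation) → 8×10 + 2 = 82 (decimal)
Convert the 3rd Fibonacci number (with F(1) = F(2) = 1) (Fibonacci index) → 1, 1, 2 → 2 (decimal)
Compute 82 ÷ 2 = 41
Convert 41 (decimal) → 41 = 4×10 + 1 → 4 tens, 1 one (place-value notation)
4 tens, 1 one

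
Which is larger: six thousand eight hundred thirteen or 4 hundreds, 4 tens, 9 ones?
Convert six thousand eight hundred thirteen (English words) → 6×1000 + 8×100 + 13 = 6813 (decimal)
Convert 4 hundreds, 4 tens, 9 ones (place-value notation) → 4×100 + 4×10 + 9 = 449 (decimal)
Compare 6813 vs 449: larger = 6813
6813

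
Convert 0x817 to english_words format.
Convert 0x817 (hexadecimal) → 8×256 + 1×16 + 7 = 2071 (decimal)
Convert 2071 (decimal) → 2071 = 2×1000 + 71 → two thousand seventy-one (English words)
two thousand seventy-one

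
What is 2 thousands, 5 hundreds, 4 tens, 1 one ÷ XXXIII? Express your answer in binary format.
Convert 2 thousands, 5 hundreds, 4 tens, 1 one (place-value notation) → 2×1000 + 5×100 + 4×10 + 1 = 2541 (decimal)
Convert XXXIII (Roman numeral) → 10 + 10 + 10 + 1 + 1 + 1 = 33 (decimal)
Compute 2541 ÷ 33 = 77
Convert 77 (decimal) → 77 = 64 + 8 + 4 + 1 → 0b1001101 (binary)
0b1001101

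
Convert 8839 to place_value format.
Convert 8839 (decimal) → 8839 = 8×1000 + 8×100 + 3×10 + 9 → 8 thousands, 8 hundreds, 3 tens, 9 ones (place-value notation)
8 thousands, 8 hundreds, 3 tens, 9 ones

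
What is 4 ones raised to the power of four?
Convert 4 ones (place-value notation) → 4 (decimal)
Convert four (English words) → 4 (decimal)
Compute 4 ^ 4 = 256
256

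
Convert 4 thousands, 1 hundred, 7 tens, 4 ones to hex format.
Convert 4 thousands, 1 hundred, 7 tens, 4 ones (place-value notation) → 4×1000 + 1×100 + 7×10 + 4 = 4174 (decimal)
Convert 4174 (decimal) → 4174 = 1×4096 + 4×16 + 14 → 0x104E (hexadecimal)
0x104E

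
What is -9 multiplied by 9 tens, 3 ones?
Convert 9 tens, 3 ones (place-value notation) → 9×10 + 3 = 93 (decimal)
Compute -9 × 93 = -837
-837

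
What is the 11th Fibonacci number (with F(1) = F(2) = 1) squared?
The 11th Fibonacci number (with F(1) = F(2) = 1): 1, 1, 2, 3, 5, 8, 13, 21, 34, 55, 89 → 89
Compute 89² = 89 × 89 = 7921
7921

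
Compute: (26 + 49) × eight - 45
Convert eight (English words) → 8 (decimal)
Expression in decimal: (26 + 49) × 8 - 45
Parentheses first: 26 + 49 = 75
Multiply: 75 × 8 = 600
Subtract: 600 - 45 = 555
555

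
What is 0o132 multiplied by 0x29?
Convert 0o132 (octal) → 1×64 + 3×8 + 2 = 90 (decimal)
Convert 0x29 (hexadecimal) → 2×16 + 9 = 41 (decimal)
Compute 90 × 41 = 3690
3690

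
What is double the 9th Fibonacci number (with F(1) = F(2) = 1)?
The 9th Fibonacci number (with F(1) = F(2) = 1): 1, 1, 2, 3, 5, 8, 13, 21, 34 → 34
Compute 34 × 2 = 68
68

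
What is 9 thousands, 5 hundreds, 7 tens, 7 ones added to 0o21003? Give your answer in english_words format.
Convert 9 thousands, 5 hundreds, 7 tens, 7 ones (place-value notation) → 9×1000 + 5×100 + 7×10 + 7 = 9577 (decimal)
Convert 0o21003 (octal) → 2×4096 + 1×512 + 3 = 8707 (decimal)
Compute 9577 + 8707 = 18284
Convert 18284 (decimal) → 18284 = 18×1000 + 2×100 + 84 → eighteen thousand two hundred eighty-four (English words)
eighteen thousand two hundred eighty-four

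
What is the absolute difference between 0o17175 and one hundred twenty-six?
Convert 0o17175 (octal) → 1×4096 + 7×512 + 1×64 + 7×8 + 5 = 7805 (decimal)
Convert one hundred twenty-six (English words) → 1×100 + 26 = 126 (decimal)
Compute |7805 - 126| = 7679
7679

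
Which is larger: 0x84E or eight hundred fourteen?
Convert 0x84E (hexadecimal) → 8×256 + 4×16 + 14 = 2126 (decimal)
Convert eight hundred fourteen (English words) → 8×100 + 14 = 814 (decimal)
Compare 2126 vs 814: larger = 2126
2126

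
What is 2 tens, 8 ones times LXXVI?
Convert 2 tens, 8 ones (place-value notation) → 2×10 + 8 = 28 (decimal)
Convert LXXVI (Roman numeral) → 50 + 10 + 10 + 5 + 1 = 76 (decimal)
Compute 28 × 76 = 2128
2128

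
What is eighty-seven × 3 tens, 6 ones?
Convert eighty-seven (English words) → 87 (decimal)
Convert 3 tens, 6 ones (place-value notation) → 3×10 + 6 = 36 (decimal)
Compute 87 × 36 = 3132
3132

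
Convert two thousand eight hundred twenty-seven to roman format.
Convert two thousand eight hundred twenty-seven (English words) → 2×1000 + 8×100 + 27 = 2827 (decimal)
Convert 2827 (decimal) → 2827 = 1000 + 1000 + 500 + 100 + 100 + 100 + 10 + 10 + 5 + 1 + 1 → MMDCCCXXVII (Roman numeral)
MMDCCCXXVII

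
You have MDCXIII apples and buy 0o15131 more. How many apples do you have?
Convert MDCXIII (Roman numeral) → 1000 + 500 + 100 + 10 + 1 + 1 + 1 = 1613 (decimal)
Convert 0o15131 (octal) → 1×4096 + 5×512 + 1×64 + 3×8 + 1 = 6745 (decimal)
Compute 1613 + 6745 = 8358
8358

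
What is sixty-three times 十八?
Convert sixty-three (English words) → 63 (decimal)
Convert 十八 (Chinese numeral) → 1×10 + 8 = 18 (decimal)
Compute 63 × 18 = 1134
1134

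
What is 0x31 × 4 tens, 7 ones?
Convert 0x31 (hexadecimal) → 3×16 + 1 = 49 (decimal)
Convert 4 tens, 7 ones (place-value notation) → 4×10 + 7 = 47 (decimal)
Compute 49 × 47 = 2303
2303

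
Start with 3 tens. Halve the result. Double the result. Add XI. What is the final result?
Convert 3 tens (place-value notation) → 3×10 = 30 (decimal)
Start: 30
30 ÷ 2 = 15
15 × 2 = 30
Convert XI (Roman numeral) → 10 + 1 = 11 (decimal)
30 + 11 = 41
41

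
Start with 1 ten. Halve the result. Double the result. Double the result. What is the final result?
Convert 1 ten (place-value notation) → 1×10 = 10 (decimal)
Start: 10
10 ÷ 2 = 5
5 × 2 = 10
10 × 2 = 20
20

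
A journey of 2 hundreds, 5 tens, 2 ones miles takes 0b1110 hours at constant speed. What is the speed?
Convert 2 hundreds, 5 tens, 2 ones (place-value notation) → 2×100 + 5×10 + 2 = 252 (decimal)
Convert 0b1110 (binary) → 8 + 4 + 2 = 14 (decimal)
Compute 252 ÷ 14 = 18
18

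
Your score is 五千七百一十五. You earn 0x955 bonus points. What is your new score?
Convert 五千七百一十五 (Chinese numeral) → 5×1000 + 7×100 + 1×10 + 5 = 5715 (decimal)
Convert 0x955 (hexadecimal) → 9×256 + 5×16 + 5 = 2389 (decimal)
Compute 5715 + 2389 = 8104
8104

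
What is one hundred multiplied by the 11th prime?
Convert one hundred (English words) → 1×100 = 100 (decimal)
Convert the 11th prime (prime index) → 31 (decimal)
Compute 100 × 31 = 3100
3100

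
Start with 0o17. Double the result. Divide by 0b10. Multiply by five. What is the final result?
Convert 0o17 (octal) → 1×8 + 7 = 15 (decimal)
Start: 15
15 × 2 = 30
Convert 0b10 (binary) → 2 (decimal)
30 ÷ 2 = 15
Convert five (English words) → 5 (decimal)
15 × 5 = 75
75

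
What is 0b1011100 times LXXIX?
Convert 0b1011100 (binary) → 64 + 16 + 8 + 4 = 92 (decimal)
Convert LXXIX (Roman numeral) → 50 + 10 + 10 + 9 = 79 (decimal)
Compute 92 × 79 = 7268
7268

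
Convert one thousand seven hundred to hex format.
Convert one thousand seven hundred (English words) → 1×1000 + 7×100 = 1700 (decimal)
Convert 1700 (decimal) → 1700 = 6×256 + 10×16 + 4 → 0x6A4 (hexadecimal)
0x6A4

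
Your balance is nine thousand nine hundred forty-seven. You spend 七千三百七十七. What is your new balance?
Convert nine thousand nine hundred forty-seven (English words) → 9×1000 + 9×100 + 47 = 9947 (decimal)
Convert 七千三百七十七 (Chinese numeral) → 7×1000 + 3×100 + 7×10 + 7 = 7377 (decimal)
Compute 9947 - 7377 = 2570
2570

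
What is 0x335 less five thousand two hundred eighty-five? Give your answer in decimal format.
Convert 0x335 (hexadecimal) → 3×256 + 3×16 + 5 = 821 (decimal)
Convert five thousand two hundred eighty-five (English words) → 5×1000 + 2×100 + 85 = 5285 (decimal)
Compute 821 - 5285 = -4464
-4464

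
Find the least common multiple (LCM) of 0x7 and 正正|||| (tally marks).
Convert 0x7 (hexadecimal) → 7 (decimal)
Convert 正正|||| (tally marks) → 5 + 5 + 4 = 14 (decimal)
Compute lcm(7, 14) = 14
14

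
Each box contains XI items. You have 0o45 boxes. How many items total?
Convert XI (Roman numeral) → 10 + 1 = 11 (decimal)
Convert 0o45 (octal) → 4×8 + 5 = 37 (decimal)
Compute 11 × 37 = 407
407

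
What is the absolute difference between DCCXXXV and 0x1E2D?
Convert DCCXXXV (Roman numeral) → 500 + 100 + 100 + 10 + 10 + 10 + 5 = 735 (decimal)
Convert 0x1E2D (hexadecimal) → 1×4096 + 14×256 + 2×16 + 13 = 7725 (decimal)
Compute |735 - 7725| = 6990
6990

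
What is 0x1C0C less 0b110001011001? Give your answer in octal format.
Convert 0x1C0C (hexadecimal) → 1×4096 + 12×256 + 12 = 7180 (decimal)
Convert 0b110001011001 (binary) → 2048 + 1024 + 64 + 16 + 8 + 1 = 3161 (decimal)
Compute 7180 - 3161 = 4019
Convert 4019 (decimal) → 4019 = 7×512 + 6×64 + 6×8 + 3 → 0o7663 (octal)
0o7663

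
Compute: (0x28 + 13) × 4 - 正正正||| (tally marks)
Convert 0x28 (hexadecimal) → 2×16 + 8 = 40 (decimal)
Convert 正正正||| (tally marks) → 5 + 5 + 5 + 3 = 18 (decimal)
Expression in decimal: (40 + 13) × 4 - 18
Parentheses first: 40 + 13 = 53
Multiply: 53 × 4 = 212
Subtract: 212 - 18 = 194
194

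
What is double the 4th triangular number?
The 4th triangular number = 4×5/2 = 10
Compute 10 × 2 = 20
20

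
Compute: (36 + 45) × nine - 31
Convert nine (English words) → 9 (decimal)
Expression in decimal: (36 + 45) × 9 - 31
Parentheses first: 36 + 45 = 81
Multiply: 81 × 9 = 729
Subtract: 729 - 31 = 698
698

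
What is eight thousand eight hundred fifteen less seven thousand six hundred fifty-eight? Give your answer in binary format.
Convert eight thousand eight hundred fifteen (English words) → 8×1000 + 8×100 + 15 = 8815 (decimal)
Convert seven thousand six hundred fifty-eight (English words) → 7×1000 + 6×100 + 58 = 7658 (decimal)
Compute 8815 - 7658 = 1157
Convert 1157 (decimal) → 1157 = 1024 + 128 + 4 + 1 → 0b10010000101 (binary)
0b10010000101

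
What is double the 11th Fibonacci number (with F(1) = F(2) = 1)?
The 11th Fibonacci number (with F(1) = F(2) = 1): 1, 1, 2, 3, 5, 8, 13, 21, 34, 55, 89 → 89
Compute 89 × 2 = 178
178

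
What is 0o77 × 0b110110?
Convert 0o77 (octal) → 7×8 + 7 = 63 (decimal)
Convert 0b110110 (binary) → 32 + 16 + 4 + 2 = 54 (decimal)
Compute 63 × 54 = 3402
3402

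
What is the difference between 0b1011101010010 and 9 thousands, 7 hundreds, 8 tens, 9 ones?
Convert 0b1011101010010 (binary) → 4096 + 1024 + 512 + 256 + 64 + 16 + 2 = 5970 (decimal)
Convert 9 thousands, 7 hundreds, 8 tens, 9 ones (place-value notation) → 9×1000 + 7×100 + 8×10 + 9 = 9789 (decimal)
Difference: |5970 - 9789| = 3819
3819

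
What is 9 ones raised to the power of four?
Convert 9 ones (place-value notation) → 9 (decimal)
Convert four (English words) → 4 (decimal)
Compute 9 ^ 4 = 6561
6561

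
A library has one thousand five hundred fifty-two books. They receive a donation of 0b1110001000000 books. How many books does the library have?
Convert one thousand five hundred fifty-two (English words) → 1×1000 + 5×100 + 52 = 1552 (decimal)
Convert 0b1110001000000 (binary) → 4096 + 2048 + 1024 + 64 = 7232 (decimal)
Compute 1552 + 7232 = 8784
8784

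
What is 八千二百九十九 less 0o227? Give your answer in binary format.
Convert 八千二百九十九 (Chinese numeral) → 8×1000 + 2×100 + 9×10 + 9 = 8299 (decimal)
Convert 0o227 (octal) → 2×64 + 2×8 + 7 = 151 (decimal)
Compute 8299 - 151 = 8148
Convert 8148 (decimal) → 8148 = 4096 + 2048 + 1024 + 512 + 256 + 128 + 64 + 16 + 4 → 0b1111111010100 (binary)
0b1111111010100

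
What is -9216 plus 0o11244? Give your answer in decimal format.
Convert 0o11244 (octal) → 1×4096 + 1×512 + 2×64 + 4×8 + 4 = 4772 (decimal)
Compute -9216 + 4772 = -4444
-4444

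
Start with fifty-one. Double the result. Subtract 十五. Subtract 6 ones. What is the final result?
Convert fifty-one (English words) → 51 (decimal)
Start: 51
51 × 2 = 102
Convert 十五 (Chinese numeral) → 1×10 + 5 = 15 (decimal)
102 - 15 = 87
Convert 6 ones (place-value notation) → 6 (decimal)
87 - 6 = 81
81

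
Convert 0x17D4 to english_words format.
Convert 0x17D4 (hexadecimal) → 1×4096 + 7×256 + 13×16 + 4 = 6100 (decimal)
Convert 6100 (decimal) → 6100 = 6×1000 + 1×100 → six thousand one hundred (English words)
six thousand one hundred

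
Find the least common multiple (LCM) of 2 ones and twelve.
Convert 2 ones (place-value notation) → 2 (decimal)
Convert twelve (English words) → 12 (decimal)
Compute lcm(2, 12) = 12
12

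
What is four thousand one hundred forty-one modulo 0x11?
Convert four thousand one hundred forty-one (English words) → 4×1000 + 1×100 + 41 = 4141 (decimal)
Convert 0x11 (hexadecimal) → 1×16 + 1 = 17 (decimal)
Compute 4141 mod 17 = 10
10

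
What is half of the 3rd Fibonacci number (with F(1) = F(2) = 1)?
The 3rd Fibonacci number (with F(1) = F(2) = 1): 1, 1, 2 → 2
Compute 2 ÷ 2 = 1
1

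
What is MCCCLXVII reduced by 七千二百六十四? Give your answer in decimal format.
Convert MCCCLXVII (Roman numeral) → 1000 + 100 + 100 + 100 + 50 + 10 + 5 + 1 + 1 = 1367 (decimal)
Convert 七千二百六十四 (Chinese numeral) → 7×1000 + 2×100 + 6×10 + 4 = 7264 (decimal)
Compute 1367 - 7264 = -5897
-5897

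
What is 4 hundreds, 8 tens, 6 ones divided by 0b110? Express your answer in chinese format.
Convert 4 hundreds, 8 tens, 6 ones (place-value notation) → 4×100 + 8×10 + 6 = 486 (decimal)
Convert 0b110 (binary) → 4 + 2 = 6 (decimal)
Compute 486 ÷ 6 = 81
Convert 81 (decimal) → 81 = 8×10 + 1 → 八十一 (Chinese numeral)
八十一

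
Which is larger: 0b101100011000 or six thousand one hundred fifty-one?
Convert 0b101100011000 (binary) → 2048 + 512 + 256 + 16 + 8 = 2840 (decimal)
Convert six thousand one hundred fifty-one (English words) → 6×1000 + 1×100 + 51 = 6151 (decimal)
Compare 2840 vs 6151: larger = 6151
6151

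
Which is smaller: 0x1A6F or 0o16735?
Convert 0x1A6F (hexadecimal) → 1×4096 + 10×256 + 6×16 + 15 = 6767 (decimal)
Convert 0o16735 (octal) → 1×4096 + 6×512 + 7×64 + 3×8 + 5 = 7645 (decimal)
Compare 6767 vs 7645: smaller = 6767
6767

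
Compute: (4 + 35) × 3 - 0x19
Convert 0x19 (hexadecimal) → 1×16 + 9 = 25 (decimal)
Expression in decimal: (4 + 35) × 3 - 25
Parentheses first: 4 + 35 = 39
Multiply: 39 × 3 = 117
Subtract: 117 - 25 = 92
92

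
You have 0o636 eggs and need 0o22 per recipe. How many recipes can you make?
Convert 0o636 (octal) → 6×64 + 3×8 + 6 = 414 (decimal)
Convert 0o22 (octal) → 2×8 + 2 = 18 (decimal)
Compute 414 ÷ 18 = 23
23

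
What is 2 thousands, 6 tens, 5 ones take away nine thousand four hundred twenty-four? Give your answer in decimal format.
Convert 2 thousands, 6 tens, 5 ones (place-value notation) → 2×1000 + 6×10 + 5 = 2065 (decimal)
Convert nine thousand four hundred twenty-four (English words) → 9×1000 + 4×100 + 24 = 9424 (decimal)
Compute 2065 - 9424 = -7359
-7359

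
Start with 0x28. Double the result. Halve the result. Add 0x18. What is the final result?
Convert 0x28 (hexadecimal) → 2×16 + 8 = 40 (decimal)
Start: 40
40 × 2 = 80
80 ÷ 2 = 40
Convert 0x18 (hexadecimal) → 1×16 + 8 = 24 (decimal)
40 + 24 = 64
64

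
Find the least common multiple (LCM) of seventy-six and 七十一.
Convert seventy-six (English words) → 76 (decimal)
Convert 七十一 (Chinese numeral) → 7×10 + 1 = 71 (decimal)
Compute lcm(76, 71) = 5396
5396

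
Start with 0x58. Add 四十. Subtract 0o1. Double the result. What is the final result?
Convert 0x58 (hexadecimal) → 5×16 + 8 = 88 (decimal)
Start: 88
Convert 四十 (Chinese numeral) → 4×10 = 40 (decimal)
88 + 40 = 128
Convert 0o1 (octal) → 1 (decimal)
128 - 1 = 127
127 × 2 = 254
254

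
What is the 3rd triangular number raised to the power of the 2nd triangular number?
Convert the 3rd triangular number (triangular index) → 3×4/2 = 6 (decimal)
Convert the 2nd triangular number (triangular index) → 2×3/2 = 3 (decimal)
Compute 6 ^ 3 = 216
216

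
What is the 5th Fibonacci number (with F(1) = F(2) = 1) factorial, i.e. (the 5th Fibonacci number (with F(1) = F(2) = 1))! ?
Convert the 5th Fibonacci number (with F(1) = F(2) = 1) (Fibonacci index) → 1, 1, 2, 3, 5 → 5 (decimal)
Compute 5! = 120
120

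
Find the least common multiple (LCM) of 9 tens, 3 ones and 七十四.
Convert 9 tens, 3 ones (place-value notation) → 9×10 + 3 = 93 (decimal)
Convert 七十四 (Chinese numeral) → 7×10 + 4 = 74 (decimal)
Compute lcm(93, 74) = 6882
6882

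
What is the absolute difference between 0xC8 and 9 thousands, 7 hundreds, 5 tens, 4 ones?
Convert 0xC8 (hexadecimal) → 12×16 + 8 = 200 (decimal)
Convert 9 thousands, 7 hundreds, 5 tens, 4 ones (place-value notation) → 9×1000 + 7×100 + 5×10 + 4 = 9754 (decimal)
Compute |200 - 9754| = 9554
9554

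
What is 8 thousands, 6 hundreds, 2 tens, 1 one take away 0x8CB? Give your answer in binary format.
Convert 8 thousands, 6 hundreds, 2 tens, 1 one (place-value notation) → 8×1000 + 6×100 + 2×10 + 1 = 8621 (decimal)
Convert 0x8CB (hexadecimal) → 8×256 + 12×16 + 11 = 2251 (decimal)
Compute 8621 - 2251 = 6370
Convert 6370 (decimal) → 6370 = 4096 + 2048 + 128 + 64 + 32 + 2 → 0b1100011100010 (binary)
0b1100011100010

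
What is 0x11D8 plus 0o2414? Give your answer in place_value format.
Convert 0x11D8 (hexadecimal) → 1×4096 + 1×256 + 13×16 + 8 = 4568 (decimal)
Convert 0o2414 (octal) → 2×512 + 4×64 + 1×8 + 4 = 1292 (decimal)
Compute 4568 + 1292 = 5860
Convert 5860 (decimal) → 5860 = 5×1000 + 8×100 + 6×10 → 5 thousands, 8 hundreds, 6 tens (place-value notation)
5 thousands, 8 hundreds, 6 tens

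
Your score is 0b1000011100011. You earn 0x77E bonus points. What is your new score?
Convert 0b1000011100011 (binary) → 4096 + 128 + 64 + 32 + 2 + 1 = 4323 (decimal)
Convert 0x77E (hexadecimal) → 7×256 + 7×16 + 14 = 1918 (decimal)
Compute 4323 + 1918 = 6241
6241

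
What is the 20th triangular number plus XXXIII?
The 20th triangular number = 20×21/2 = 210
Convert XXXIII (Roman numeral) → 10 + 10 + 10 + 1 + 1 + 1 = 33 (decimal)
Compute 210 + 33 = 243
243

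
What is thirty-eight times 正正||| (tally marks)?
Convert thirty-eight (English words) → 38 (decimal)
Convert 正正||| (tally marks) → 5 + 5 + 3 = 13 (decimal)
Compute 38 × 13 = 494
494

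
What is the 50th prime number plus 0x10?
The 50th prime number = 229
Convert 0x10 (hexadecimal) → 1×16 = 16 (decimal)
Compute 229 + 16 = 245
245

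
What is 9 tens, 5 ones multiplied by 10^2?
Convert 9 tens, 5 ones (place-value notation) → 9×10 + 5 = 95 (decimal)
Convert 10^2 (power) → 100 (decimal)
Compute 95 × 100 = 9500
9500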